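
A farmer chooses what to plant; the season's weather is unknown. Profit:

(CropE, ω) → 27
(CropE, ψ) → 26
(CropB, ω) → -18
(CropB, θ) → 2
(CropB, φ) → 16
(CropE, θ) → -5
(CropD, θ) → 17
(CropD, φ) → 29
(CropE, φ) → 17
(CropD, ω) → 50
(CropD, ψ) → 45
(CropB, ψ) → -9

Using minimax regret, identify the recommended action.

CropD

Column bests: θ=17, φ=29, ψ=45, ω=50.
CropD regrets: 0, 0, 0, 0 → max 0
CropE regrets: 22, 12, 19, 23 → max 23
CropB regrets: 15, 13, 54, 68 → max 68
Smallest max regret = 0 → CropD.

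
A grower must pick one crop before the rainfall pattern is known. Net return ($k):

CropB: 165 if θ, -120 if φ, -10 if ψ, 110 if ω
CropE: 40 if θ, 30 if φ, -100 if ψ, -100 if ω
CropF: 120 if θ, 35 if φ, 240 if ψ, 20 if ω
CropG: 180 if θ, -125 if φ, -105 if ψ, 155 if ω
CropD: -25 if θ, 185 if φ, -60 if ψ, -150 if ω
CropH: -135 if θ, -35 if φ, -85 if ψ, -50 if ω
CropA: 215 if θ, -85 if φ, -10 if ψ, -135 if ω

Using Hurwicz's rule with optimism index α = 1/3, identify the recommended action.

CropF

CropB: 1/3·165 + 2/3·(-120) = -25
CropE: 1/3·40 + 2/3·(-100) = -160/3
CropF: 1/3·240 + 2/3·20 = 280/3
CropG: 1/3·180 + 2/3·(-125) = -70/3
CropD: 1/3·185 + 2/3·(-150) = -115/3
CropH: 1/3·(-35) + 2/3·(-135) = -305/3
CropA: 1/3·215 + 2/3·(-135) = -55/3
Highest Hurwicz score = 280/3 → CropF.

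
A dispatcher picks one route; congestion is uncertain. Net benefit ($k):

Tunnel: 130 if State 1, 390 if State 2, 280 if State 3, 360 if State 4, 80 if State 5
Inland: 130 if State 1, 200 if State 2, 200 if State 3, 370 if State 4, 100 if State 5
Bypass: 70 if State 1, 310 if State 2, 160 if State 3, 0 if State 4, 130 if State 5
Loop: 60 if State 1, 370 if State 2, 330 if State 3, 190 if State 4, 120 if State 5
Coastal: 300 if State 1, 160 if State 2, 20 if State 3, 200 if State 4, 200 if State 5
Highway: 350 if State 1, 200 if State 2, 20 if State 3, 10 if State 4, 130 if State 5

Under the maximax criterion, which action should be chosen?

Tunnel

Row maxima: Tunnel=390, Inland=370, Bypass=310, Loop=370, Coastal=300, Highway=350
Best best-case = 390 → Tunnel.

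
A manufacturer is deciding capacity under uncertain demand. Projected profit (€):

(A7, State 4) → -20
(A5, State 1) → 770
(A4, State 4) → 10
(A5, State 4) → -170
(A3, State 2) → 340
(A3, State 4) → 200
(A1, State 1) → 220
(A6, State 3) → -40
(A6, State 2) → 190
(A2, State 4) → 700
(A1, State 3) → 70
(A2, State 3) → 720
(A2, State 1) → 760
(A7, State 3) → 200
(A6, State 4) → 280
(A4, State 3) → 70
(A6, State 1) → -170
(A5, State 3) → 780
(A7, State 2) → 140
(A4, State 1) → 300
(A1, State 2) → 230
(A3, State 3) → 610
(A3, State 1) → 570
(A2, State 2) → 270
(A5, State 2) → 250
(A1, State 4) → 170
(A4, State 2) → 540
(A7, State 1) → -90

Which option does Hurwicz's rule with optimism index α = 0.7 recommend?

A1: 0.7·230 + 0.3·70 = 182
A2: 0.7·760 + 0.3·270 = 613
A3: 0.7·610 + 0.3·200 = 487
A4: 0.7·540 + 0.3·10 = 381
A5: 0.7·780 + 0.3·(-170) = 495
A6: 0.7·280 + 0.3·(-170) = 145
A7: 0.7·200 + 0.3·(-90) = 113
Highest Hurwicz score = 613 → A2.

A2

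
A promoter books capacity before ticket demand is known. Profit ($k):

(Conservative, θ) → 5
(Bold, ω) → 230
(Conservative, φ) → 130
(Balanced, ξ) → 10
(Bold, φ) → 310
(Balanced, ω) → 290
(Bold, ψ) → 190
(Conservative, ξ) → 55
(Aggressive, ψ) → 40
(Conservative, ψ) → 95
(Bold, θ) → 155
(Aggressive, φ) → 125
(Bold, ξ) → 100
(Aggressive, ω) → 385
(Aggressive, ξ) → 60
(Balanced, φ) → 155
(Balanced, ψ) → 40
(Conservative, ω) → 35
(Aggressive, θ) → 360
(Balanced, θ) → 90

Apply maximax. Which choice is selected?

Aggressive

Row maxima: Conservative=130, Balanced=290, Aggressive=385, Bold=310
Best best-case = 385 → Aggressive.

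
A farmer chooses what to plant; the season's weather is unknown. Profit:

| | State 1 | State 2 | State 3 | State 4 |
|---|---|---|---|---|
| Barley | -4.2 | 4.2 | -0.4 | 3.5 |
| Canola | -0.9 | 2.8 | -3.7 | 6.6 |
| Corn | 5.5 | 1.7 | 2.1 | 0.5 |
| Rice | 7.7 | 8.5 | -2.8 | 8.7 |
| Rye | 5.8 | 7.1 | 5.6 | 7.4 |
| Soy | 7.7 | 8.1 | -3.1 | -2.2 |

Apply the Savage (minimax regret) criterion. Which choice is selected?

Column bests: State 1=7.7, State 2=8.5, State 3=5.6, State 4=8.7.
Barley regrets: 11.9, 4.3, 6.0, 5.2 → max 11.9
Canola regrets: 8.6, 5.7, 9.3, 2.1 → max 9.3
Corn regrets: 2.2, 6.8, 3.5, 8.2 → max 8.2
Rice regrets: 0.0, 0.0, 8.4, 0.0 → max 8.4
Rye regrets: 1.9, 1.4, 0.0, 1.3 → max 1.9
Soy regrets: 0.0, 0.4, 8.7, 10.9 → max 10.9
Smallest max regret = 1.9 → Rye.

Rye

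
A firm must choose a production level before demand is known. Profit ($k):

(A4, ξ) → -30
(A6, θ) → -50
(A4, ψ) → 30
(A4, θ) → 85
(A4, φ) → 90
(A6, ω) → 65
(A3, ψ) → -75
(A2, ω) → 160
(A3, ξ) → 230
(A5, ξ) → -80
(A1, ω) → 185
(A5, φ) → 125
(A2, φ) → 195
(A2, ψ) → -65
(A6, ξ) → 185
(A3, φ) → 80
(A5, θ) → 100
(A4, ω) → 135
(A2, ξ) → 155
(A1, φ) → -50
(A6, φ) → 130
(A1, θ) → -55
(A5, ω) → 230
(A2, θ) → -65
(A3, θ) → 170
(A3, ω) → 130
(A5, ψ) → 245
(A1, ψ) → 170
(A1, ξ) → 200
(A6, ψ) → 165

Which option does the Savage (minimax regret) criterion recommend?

A6

Column bests: θ=170, φ=195, ψ=245, ω=230, ξ=230.
A1 regrets: 225, 245, 75, 45, 30 → max 245
A2 regrets: 235, 0, 310, 70, 75 → max 310
A3 regrets: 0, 115, 320, 100, 0 → max 320
A4 regrets: 85, 105, 215, 95, 260 → max 260
A5 regrets: 70, 70, 0, 0, 310 → max 310
A6 regrets: 220, 65, 80, 165, 45 → max 220
Smallest max regret = 220 → A6.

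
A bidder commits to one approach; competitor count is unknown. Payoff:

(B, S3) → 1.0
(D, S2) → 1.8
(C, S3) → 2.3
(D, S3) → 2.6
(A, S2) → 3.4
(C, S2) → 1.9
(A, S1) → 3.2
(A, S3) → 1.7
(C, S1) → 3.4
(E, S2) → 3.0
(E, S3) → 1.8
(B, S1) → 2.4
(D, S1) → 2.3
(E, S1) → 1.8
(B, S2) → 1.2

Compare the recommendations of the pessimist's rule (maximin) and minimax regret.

Row minima: A=1.7, B=1.0, C=1.9, D=1.8, E=1.8
Best worst-case = 1.9 → C.
Column bests: S1=3.4, S2=3.4, S3=2.6.
A regrets: 0.2, 0.0, 0.9 → max 0.9
B regrets: 1.0, 2.2, 1.6 → max 2.2
C regrets: 0.0, 1.5, 0.3 → max 1.5
D regrets: 1.1, 1.6, 0.0 → max 1.6
E regrets: 1.6, 0.4, 0.8 → max 1.6
Smallest max regret = 0.9 → A.

maximin → C; minimax regret → A (disagree)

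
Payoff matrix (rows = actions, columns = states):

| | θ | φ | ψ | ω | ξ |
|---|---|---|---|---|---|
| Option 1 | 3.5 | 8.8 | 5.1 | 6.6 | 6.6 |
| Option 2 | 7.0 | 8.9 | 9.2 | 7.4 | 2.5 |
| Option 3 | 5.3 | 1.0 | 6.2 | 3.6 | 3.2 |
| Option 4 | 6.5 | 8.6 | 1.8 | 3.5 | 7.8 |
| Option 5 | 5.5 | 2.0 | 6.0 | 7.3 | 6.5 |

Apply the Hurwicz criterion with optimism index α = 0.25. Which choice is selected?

Option 1: 0.25·8.8 + 0.75·3.5 = 4.825
Option 2: 0.25·9.2 + 0.75·2.5 = 4.175
Option 3: 0.25·6.2 + 0.75·1.0 = 2.3
Option 4: 0.25·8.6 + 0.75·1.8 = 3.5
Option 5: 0.25·7.3 + 0.75·2.0 = 3.325
Highest Hurwicz score = 4.825 → Option 1.

Option 1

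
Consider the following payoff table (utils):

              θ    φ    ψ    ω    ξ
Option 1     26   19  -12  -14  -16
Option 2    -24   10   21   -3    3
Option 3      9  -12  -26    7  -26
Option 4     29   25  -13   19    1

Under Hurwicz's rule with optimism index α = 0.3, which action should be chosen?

Option 1: 0.3·26 + 0.7·(-16) = -3.4
Option 2: 0.3·21 + 0.7·(-24) = -10.5
Option 3: 0.3·9 + 0.7·(-26) = -15.5
Option 4: 0.3·29 + 0.7·(-13) = -0.4
Highest Hurwicz score = -0.4 → Option 4.

Option 4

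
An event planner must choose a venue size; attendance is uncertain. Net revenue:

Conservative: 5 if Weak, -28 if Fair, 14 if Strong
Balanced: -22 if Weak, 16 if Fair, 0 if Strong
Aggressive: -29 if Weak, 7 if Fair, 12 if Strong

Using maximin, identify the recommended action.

Row minima: Conservative=-28, Balanced=-22, Aggressive=-29
Best worst-case = -22 → Balanced.

Balanced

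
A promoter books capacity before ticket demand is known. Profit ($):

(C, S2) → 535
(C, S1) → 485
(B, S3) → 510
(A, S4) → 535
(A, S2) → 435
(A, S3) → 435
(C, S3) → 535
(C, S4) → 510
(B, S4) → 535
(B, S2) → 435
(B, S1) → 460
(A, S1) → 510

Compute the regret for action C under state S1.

Best payoff under S1 is 510.
Regret = 510 − 485 = 25.

25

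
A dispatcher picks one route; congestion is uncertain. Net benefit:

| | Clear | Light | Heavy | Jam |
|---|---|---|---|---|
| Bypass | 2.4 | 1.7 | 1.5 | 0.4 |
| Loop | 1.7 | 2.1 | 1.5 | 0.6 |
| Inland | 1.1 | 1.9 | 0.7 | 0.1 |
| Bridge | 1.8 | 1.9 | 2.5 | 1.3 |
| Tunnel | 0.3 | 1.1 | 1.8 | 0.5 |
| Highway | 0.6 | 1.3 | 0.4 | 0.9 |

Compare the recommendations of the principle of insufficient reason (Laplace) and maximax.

laplace → Bridge; maximax → Bridge (agree)

Row averages: Bypass=1.5, Loop=1.475, Inland=0.95, Bridge=1.875, Tunnel=0.925, Highway=0.8
Highest average = 1.875 → Bridge.
Row maxima: Bypass=2.4, Loop=2.1, Inland=1.9, Bridge=2.5, Tunnel=1.8, Highway=1.3
Best best-case = 2.5 → Bridge.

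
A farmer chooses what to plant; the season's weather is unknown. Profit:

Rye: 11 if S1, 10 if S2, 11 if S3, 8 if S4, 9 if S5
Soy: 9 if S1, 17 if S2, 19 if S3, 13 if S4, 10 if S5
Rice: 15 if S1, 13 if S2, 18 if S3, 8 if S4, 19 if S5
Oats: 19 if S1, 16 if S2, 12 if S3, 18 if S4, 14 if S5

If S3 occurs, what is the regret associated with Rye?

8

Best payoff under S3 is 19.
Regret = 19 − 11 = 8.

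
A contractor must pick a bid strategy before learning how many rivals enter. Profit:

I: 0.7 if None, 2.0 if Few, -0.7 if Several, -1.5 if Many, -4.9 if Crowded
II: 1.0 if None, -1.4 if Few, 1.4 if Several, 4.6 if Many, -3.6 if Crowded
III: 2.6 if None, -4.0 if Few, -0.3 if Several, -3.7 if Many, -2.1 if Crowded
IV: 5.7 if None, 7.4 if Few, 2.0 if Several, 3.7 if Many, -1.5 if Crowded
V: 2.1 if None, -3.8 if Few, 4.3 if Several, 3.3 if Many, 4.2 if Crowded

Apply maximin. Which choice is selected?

Row minima: I=-4.9, II=-3.6, III=-4.0, IV=-1.5, V=-3.8
Best worst-case = -1.5 → IV.

IV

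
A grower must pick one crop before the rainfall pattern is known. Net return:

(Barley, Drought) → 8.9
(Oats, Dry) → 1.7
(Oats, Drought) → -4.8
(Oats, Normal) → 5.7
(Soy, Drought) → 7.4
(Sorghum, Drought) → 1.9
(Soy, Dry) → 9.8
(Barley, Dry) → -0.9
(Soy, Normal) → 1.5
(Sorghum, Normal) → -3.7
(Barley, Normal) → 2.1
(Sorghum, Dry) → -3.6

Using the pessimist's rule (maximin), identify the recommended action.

Soy

Row minima: Oats=-4.8, Barley=-0.9, Soy=1.5, Sorghum=-3.7
Best worst-case = 1.5 → Soy.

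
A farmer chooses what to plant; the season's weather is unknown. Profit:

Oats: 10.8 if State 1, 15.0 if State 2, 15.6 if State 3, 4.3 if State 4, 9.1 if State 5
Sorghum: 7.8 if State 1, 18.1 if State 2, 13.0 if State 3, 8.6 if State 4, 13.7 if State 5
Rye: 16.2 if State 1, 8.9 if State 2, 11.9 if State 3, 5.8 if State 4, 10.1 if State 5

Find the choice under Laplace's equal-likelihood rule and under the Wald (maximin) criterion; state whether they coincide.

Row averages: Oats=10.96, Sorghum=12.24, Rye=10.58
Highest average = 12.24 → Sorghum.
Row minima: Oats=4.3, Sorghum=7.8, Rye=5.8
Best worst-case = 7.8 → Sorghum.

laplace → Sorghum; maximin → Sorghum (agree)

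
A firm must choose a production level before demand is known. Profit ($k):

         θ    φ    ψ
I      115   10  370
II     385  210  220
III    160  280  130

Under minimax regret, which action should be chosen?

II

Column bests: θ=385, φ=280, ψ=370.
I regrets: 270, 270, 0 → max 270
II regrets: 0, 70, 150 → max 150
III regrets: 225, 0, 240 → max 240
Smallest max regret = 150 → II.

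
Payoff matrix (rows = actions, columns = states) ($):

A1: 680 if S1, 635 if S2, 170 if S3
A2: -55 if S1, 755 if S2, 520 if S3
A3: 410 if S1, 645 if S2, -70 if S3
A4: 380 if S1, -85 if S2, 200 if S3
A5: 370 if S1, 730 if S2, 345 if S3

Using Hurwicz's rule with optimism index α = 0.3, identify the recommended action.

A5

A1: 0.3·680 + 0.7·170 = 323
A2: 0.3·755 + 0.7·(-55) = 188
A3: 0.3·645 + 0.7·(-70) = 144.5
A4: 0.3·380 + 0.7·(-85) = 54.5
A5: 0.3·730 + 0.7·345 = 460.5
Highest Hurwicz score = 460.5 → A5.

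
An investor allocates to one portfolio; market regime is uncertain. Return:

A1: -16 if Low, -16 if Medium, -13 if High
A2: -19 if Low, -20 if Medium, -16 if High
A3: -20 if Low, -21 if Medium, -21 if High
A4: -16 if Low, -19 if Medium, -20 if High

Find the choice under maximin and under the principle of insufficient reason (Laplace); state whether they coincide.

maximin → A1; laplace → A1 (agree)

Row minima: A1=-16, A2=-20, A3=-21, A4=-20
Best worst-case = -16 → A1.
Row averages: A1=-15, A2=-55/3, A3=-62/3, A4=-55/3
Highest average = -15 → A1.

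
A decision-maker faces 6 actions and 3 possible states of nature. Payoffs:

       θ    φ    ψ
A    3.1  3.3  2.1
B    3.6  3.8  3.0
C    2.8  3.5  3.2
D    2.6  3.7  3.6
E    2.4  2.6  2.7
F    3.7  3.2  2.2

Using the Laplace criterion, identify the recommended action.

Row averages: A=17/6, B=52/15, C=19/6, D=3.3, E=77/30, F=91/30
Highest average = 52/15 → B.

B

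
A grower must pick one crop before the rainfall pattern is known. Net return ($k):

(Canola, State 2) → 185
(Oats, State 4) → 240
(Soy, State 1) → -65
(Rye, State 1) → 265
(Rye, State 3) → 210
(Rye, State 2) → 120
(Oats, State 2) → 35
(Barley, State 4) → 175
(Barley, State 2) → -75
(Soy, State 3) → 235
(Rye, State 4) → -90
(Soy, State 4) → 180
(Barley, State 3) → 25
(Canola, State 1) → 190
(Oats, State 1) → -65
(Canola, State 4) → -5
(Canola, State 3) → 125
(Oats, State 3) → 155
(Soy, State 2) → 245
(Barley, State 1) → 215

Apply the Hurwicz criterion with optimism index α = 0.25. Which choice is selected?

Soy: 0.25·245 + 0.75·(-65) = 12.5
Barley: 0.25·215 + 0.75·(-75) = -2.5
Rye: 0.25·265 + 0.75·(-90) = -1.25
Oats: 0.25·240 + 0.75·(-65) = 11.25
Canola: 0.25·190 + 0.75·(-5) = 43.75
Highest Hurwicz score = 43.75 → Canola.

Canola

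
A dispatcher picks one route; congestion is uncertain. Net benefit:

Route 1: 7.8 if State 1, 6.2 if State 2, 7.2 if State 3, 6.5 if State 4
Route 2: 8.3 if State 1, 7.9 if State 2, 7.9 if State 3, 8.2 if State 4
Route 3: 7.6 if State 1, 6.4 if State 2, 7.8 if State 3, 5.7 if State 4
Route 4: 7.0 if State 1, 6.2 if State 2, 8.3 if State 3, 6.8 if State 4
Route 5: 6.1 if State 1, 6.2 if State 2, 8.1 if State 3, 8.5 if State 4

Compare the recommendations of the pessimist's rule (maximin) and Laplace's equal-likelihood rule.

maximin → Route 2; laplace → Route 2 (agree)

Row minima: Route 1=6.2, Route 2=7.9, Route 3=5.7, Route 4=6.2, Route 5=6.1
Best worst-case = 7.9 → Route 2.
Row averages: Route 1=6.925, Route 2=8.075, Route 3=6.875, Route 4=7.075, Route 5=7.225
Highest average = 8.075 → Route 2.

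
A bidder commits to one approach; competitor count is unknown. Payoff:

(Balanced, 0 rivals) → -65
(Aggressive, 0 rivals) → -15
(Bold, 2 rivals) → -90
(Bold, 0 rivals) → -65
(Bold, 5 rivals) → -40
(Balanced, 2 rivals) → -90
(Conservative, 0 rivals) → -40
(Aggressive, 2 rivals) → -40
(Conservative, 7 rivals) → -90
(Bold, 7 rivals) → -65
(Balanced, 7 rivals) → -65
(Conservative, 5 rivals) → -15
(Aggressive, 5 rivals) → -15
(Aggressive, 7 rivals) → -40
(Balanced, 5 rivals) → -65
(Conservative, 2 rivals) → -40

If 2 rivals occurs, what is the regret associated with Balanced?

Best payoff under 2 rivals is -40.
Regret = -40 − (-90) = 50.

50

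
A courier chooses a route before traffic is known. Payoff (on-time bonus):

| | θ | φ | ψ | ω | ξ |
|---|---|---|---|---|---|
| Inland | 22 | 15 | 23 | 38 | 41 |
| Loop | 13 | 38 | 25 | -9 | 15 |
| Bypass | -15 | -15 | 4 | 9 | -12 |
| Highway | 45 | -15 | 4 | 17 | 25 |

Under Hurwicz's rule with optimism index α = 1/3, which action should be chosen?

Inland

Inland: 1/3·41 + 2/3·15 = 71/3
Loop: 1/3·38 + 2/3·(-9) = 20/3
Bypass: 1/3·9 + 2/3·(-15) = -7
Highway: 1/3·45 + 2/3·(-15) = 5
Highest Hurwicz score = 71/3 → Inland.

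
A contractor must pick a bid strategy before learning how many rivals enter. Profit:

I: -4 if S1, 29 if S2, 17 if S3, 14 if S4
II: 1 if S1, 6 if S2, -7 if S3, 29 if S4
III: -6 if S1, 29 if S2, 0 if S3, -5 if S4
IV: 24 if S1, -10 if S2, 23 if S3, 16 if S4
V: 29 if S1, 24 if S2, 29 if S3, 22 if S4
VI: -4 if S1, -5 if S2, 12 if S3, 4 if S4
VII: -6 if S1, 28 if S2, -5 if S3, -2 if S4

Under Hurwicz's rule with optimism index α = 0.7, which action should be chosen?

V

I: 0.7·29 + 0.3·(-4) = 19.1
II: 0.7·29 + 0.3·(-7) = 18.2
III: 0.7·29 + 0.3·(-6) = 18.5
IV: 0.7·24 + 0.3·(-10) = 13.8
V: 0.7·29 + 0.3·22 = 26.9
VI: 0.7·12 + 0.3·(-5) = 6.9
VII: 0.7·28 + 0.3·(-6) = 17.8
Highest Hurwicz score = 26.9 → V.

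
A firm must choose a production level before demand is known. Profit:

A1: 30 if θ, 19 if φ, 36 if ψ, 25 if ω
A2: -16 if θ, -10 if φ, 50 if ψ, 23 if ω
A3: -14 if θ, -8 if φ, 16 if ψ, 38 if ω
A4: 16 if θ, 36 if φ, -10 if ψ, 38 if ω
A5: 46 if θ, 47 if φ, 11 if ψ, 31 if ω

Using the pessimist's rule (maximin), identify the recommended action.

A1

Row minima: A1=19, A2=-16, A3=-14, A4=-10, A5=11
Best worst-case = 19 → A1.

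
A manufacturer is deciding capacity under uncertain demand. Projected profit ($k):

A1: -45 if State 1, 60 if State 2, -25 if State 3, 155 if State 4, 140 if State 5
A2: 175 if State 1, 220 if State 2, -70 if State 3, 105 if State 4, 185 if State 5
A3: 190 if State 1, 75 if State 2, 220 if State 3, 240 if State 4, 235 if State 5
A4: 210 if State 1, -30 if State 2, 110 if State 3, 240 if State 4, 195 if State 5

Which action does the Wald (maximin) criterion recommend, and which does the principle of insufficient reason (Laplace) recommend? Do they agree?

Row minima: A1=-45, A2=-70, A3=75, A4=-30
Best worst-case = 75 → A3.
Row averages: A1=57, A2=123, A3=192, A4=145
Highest average = 192 → A3.

maximin → A3; laplace → A3 (agree)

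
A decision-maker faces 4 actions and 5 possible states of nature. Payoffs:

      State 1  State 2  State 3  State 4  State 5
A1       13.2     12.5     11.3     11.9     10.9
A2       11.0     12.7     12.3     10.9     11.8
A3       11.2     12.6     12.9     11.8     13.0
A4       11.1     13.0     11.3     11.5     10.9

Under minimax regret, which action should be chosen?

A3

Column bests: State 1=13.2, State 2=13.0, State 3=12.9, State 4=11.9, State 5=13.0.
A1 regrets: 0.0, 0.5, 1.6, 0.0, 2.1 → max 2.1
A2 regrets: 2.2, 0.3, 0.6, 1.0, 1.2 → max 2.2
A3 regrets: 2.0, 0.4, 0.0, 0.1, 0.0 → max 2.0
A4 regrets: 2.1, 0.0, 1.6, 0.4, 2.1 → max 2.1
Smallest max regret = 2.0 → A3.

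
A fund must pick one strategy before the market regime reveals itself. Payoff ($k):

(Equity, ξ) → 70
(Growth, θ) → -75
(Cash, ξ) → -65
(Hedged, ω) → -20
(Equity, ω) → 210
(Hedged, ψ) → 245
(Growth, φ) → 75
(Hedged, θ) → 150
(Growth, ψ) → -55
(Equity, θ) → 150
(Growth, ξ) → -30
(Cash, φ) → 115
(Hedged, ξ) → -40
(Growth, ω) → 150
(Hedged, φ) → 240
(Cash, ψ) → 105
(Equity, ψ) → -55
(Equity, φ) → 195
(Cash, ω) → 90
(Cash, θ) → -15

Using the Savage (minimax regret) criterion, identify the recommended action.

Column bests: θ=150, φ=240, ψ=245, ω=210, ξ=70.
Equity regrets: 0, 45, 300, 0, 0 → max 300
Hedged regrets: 0, 0, 0, 230, 110 → max 230
Cash regrets: 165, 125, 140, 120, 135 → max 165
Growth regrets: 225, 165, 300, 60, 100 → max 300
Smallest max regret = 165 → Cash.

Cash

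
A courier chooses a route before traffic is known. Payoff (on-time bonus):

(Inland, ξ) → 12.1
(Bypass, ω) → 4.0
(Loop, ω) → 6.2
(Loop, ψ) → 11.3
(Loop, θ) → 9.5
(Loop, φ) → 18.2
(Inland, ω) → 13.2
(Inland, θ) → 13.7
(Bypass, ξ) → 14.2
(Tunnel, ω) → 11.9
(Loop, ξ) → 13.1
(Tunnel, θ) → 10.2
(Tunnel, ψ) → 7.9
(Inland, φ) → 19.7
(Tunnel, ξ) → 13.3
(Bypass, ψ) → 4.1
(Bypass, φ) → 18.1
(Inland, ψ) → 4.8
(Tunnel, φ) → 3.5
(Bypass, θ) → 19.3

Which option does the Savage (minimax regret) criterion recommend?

Inland

Column bests: θ=19.3, φ=19.7, ψ=11.3, ω=13.2, ξ=14.2.
Bypass regrets: 0.0, 1.6, 7.2, 9.2, 0.0 → max 9.2
Loop regrets: 9.8, 1.5, 0.0, 7.0, 1.1 → max 9.8
Inland regrets: 5.6, 0.0, 6.5, 0.0, 2.1 → max 6.5
Tunnel regrets: 9.1, 16.2, 3.4, 1.3, 0.9 → max 16.2
Smallest max regret = 6.5 → Inland.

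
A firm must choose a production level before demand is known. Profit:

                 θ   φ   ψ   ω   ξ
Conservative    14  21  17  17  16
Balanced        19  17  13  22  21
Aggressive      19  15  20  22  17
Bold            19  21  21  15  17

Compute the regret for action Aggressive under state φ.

Best payoff under φ is 21.
Regret = 21 − 15 = 6.

6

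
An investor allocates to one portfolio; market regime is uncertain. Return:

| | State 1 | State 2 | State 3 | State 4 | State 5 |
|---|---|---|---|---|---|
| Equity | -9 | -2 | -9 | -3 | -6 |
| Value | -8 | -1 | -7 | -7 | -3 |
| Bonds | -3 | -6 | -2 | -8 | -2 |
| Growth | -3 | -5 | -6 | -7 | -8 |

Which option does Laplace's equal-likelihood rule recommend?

Bonds

Row averages: Equity=-5.8, Value=-5.2, Bonds=-4.2, Growth=-5.8
Highest average = -4.2 → Bonds.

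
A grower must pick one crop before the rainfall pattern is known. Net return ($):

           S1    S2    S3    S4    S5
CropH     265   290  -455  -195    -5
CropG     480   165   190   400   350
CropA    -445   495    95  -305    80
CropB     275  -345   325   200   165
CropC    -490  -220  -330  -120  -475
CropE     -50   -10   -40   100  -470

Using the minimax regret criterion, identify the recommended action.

CropG

Column bests: S1=480, S2=495, S3=325, S4=400, S5=350.
CropH regrets: 215, 205, 780, 595, 355 → max 780
CropG regrets: 0, 330, 135, 0, 0 → max 330
CropA regrets: 925, 0, 230, 705, 270 → max 925
CropB regrets: 205, 840, 0, 200, 185 → max 840
CropC regrets: 970, 715, 655, 520, 825 → max 970
CropE regrets: 530, 505, 365, 300, 820 → max 820
Smallest max regret = 330 → CropG.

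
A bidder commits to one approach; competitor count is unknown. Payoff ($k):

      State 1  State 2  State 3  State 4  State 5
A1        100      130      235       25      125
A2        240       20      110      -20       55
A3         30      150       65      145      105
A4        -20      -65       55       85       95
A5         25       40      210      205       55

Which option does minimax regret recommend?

A1

Column bests: State 1=240, State 2=150, State 3=235, State 4=205, State 5=125.
A1 regrets: 140, 20, 0, 180, 0 → max 180
A2 regrets: 0, 130, 125, 225, 70 → max 225
A3 regrets: 210, 0, 170, 60, 20 → max 210
A4 regrets: 260, 215, 180, 120, 30 → max 260
A5 regrets: 215, 110, 25, 0, 70 → max 215
Smallest max regret = 180 → A1.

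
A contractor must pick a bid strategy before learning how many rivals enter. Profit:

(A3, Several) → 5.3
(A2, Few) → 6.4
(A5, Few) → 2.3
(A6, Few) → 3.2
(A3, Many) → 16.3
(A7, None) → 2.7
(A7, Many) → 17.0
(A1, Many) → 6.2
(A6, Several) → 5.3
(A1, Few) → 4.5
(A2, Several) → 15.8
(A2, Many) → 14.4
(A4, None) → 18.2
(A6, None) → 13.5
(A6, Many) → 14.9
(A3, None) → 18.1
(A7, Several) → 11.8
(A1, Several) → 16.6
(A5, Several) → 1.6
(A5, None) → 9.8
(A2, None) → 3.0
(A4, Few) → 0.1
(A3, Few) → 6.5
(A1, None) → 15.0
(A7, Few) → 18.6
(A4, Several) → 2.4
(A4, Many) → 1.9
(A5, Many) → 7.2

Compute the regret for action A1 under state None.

Best payoff under None is 18.2.
Regret = 18.2 − 15.0 = 3.2.

3.2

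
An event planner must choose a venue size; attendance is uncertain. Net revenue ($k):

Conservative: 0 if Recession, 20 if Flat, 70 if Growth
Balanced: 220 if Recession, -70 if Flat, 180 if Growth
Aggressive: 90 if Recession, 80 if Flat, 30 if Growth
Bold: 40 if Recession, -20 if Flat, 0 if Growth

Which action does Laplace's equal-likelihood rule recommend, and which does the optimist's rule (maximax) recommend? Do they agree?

Row averages: Conservative=30, Balanced=110, Aggressive=200/3, Bold=20/3
Highest average = 110 → Balanced.
Row maxima: Conservative=70, Balanced=220, Aggressive=90, Bold=40
Best best-case = 220 → Balanced.

laplace → Balanced; maximax → Balanced (agree)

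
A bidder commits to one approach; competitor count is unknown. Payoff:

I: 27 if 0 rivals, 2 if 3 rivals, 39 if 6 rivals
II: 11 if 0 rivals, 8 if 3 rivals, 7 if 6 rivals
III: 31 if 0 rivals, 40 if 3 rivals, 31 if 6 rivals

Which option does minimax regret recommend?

Column bests: 0 rivals=31, 3 rivals=40, 6 rivals=39.
I regrets: 4, 38, 0 → max 38
II regrets: 20, 32, 32 → max 32
III regrets: 0, 0, 8 → max 8
Smallest max regret = 8 → III.

III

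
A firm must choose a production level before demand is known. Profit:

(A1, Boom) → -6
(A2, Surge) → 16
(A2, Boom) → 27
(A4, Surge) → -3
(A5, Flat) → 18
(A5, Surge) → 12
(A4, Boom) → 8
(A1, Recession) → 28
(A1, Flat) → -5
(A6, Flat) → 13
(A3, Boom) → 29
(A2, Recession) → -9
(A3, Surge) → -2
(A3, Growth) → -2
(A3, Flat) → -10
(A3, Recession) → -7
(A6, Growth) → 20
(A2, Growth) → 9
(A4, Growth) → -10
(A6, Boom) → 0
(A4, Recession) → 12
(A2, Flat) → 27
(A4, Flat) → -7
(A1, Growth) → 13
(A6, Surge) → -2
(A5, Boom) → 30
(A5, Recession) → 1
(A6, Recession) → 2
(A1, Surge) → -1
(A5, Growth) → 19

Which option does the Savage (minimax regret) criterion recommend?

Column bests: Recession=28, Flat=27, Growth=20, Boom=30, Surge=16.
A1 regrets: 0, 32, 7, 36, 17 → max 36
A2 regrets: 37, 0, 11, 3, 0 → max 37
A3 regrets: 35, 37, 22, 1, 18 → max 37
A4 regrets: 16, 34, 30, 22, 19 → max 34
A5 regrets: 27, 9, 1, 0, 4 → max 27
A6 regrets: 26, 14, 0, 30, 18 → max 30
Smallest max regret = 27 → A5.

A5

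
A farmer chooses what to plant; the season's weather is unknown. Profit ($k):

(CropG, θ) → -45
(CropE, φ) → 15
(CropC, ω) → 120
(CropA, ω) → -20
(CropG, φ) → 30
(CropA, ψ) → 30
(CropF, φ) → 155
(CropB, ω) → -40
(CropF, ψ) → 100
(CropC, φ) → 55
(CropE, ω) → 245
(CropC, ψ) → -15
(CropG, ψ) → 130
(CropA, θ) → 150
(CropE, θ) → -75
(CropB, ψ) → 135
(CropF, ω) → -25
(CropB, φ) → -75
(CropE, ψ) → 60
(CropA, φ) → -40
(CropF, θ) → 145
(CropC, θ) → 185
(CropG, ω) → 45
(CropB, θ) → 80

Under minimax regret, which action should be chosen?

Column bests: θ=185, φ=155, ψ=135, ω=245.
CropG regrets: 230, 125, 5, 200 → max 230
CropB regrets: 105, 230, 0, 285 → max 285
CropA regrets: 35, 195, 105, 265 → max 265
CropE regrets: 260, 140, 75, 0 → max 260
CropF regrets: 40, 0, 35, 270 → max 270
CropC regrets: 0, 100, 150, 125 → max 150
Smallest max regret = 150 → CropC.

CropC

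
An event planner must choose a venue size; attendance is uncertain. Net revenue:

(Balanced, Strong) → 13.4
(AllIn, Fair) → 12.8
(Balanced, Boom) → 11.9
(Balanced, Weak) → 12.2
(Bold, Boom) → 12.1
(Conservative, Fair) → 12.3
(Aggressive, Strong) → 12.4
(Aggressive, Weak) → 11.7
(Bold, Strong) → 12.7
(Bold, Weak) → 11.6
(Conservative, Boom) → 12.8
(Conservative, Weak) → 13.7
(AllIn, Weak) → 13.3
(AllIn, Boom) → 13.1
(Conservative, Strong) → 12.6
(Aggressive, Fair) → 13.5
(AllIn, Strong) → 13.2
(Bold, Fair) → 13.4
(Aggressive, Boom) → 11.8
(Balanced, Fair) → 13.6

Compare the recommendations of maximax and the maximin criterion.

Row maxima: Conservative=13.7, Balanced=13.6, Aggressive=13.5, Bold=13.4, AllIn=13.3
Best best-case = 13.7 → Conservative.
Row minima: Conservative=12.3, Balanced=11.9, Aggressive=11.7, Bold=11.6, AllIn=12.8
Best worst-case = 12.8 → AllIn.

maximax → Conservative; maximin → AllIn (disagree)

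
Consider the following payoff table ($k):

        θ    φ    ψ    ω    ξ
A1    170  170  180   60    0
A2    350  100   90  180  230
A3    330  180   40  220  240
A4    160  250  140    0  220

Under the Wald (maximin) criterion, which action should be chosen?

A2

Row minima: A1=0, A2=90, A3=40, A4=0
Best worst-case = 90 → A2.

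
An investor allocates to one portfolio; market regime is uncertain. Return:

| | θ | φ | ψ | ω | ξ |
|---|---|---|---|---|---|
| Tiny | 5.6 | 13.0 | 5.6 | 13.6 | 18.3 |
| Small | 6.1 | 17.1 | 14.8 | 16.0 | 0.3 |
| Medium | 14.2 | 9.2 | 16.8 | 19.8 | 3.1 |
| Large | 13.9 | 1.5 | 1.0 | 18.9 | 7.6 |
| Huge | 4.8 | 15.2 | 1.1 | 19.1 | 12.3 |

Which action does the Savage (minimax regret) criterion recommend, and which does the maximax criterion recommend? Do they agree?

Column bests: θ=14.2, φ=17.1, ψ=16.8, ω=19.8, ξ=18.3.
Tiny regrets: 8.6, 4.1, 11.2, 6.2, 0.0 → max 11.2
Small regrets: 8.1, 0.0, 2.0, 3.8, 18.0 → max 18.0
Medium regrets: 0.0, 7.9, 0.0, 0.0, 15.2 → max 15.2
Large regrets: 0.3, 15.6, 15.8, 0.9, 10.7 → max 15.8
Huge regrets: 9.4, 1.9, 15.7, 0.7, 6.0 → max 15.7
Smallest max regret = 11.2 → Tiny.
Row maxima: Tiny=18.3, Small=17.1, Medium=19.8, Large=18.9, Huge=19.1
Best best-case = 19.8 → Medium.

minimax regret → Tiny; maximax → Medium (disagree)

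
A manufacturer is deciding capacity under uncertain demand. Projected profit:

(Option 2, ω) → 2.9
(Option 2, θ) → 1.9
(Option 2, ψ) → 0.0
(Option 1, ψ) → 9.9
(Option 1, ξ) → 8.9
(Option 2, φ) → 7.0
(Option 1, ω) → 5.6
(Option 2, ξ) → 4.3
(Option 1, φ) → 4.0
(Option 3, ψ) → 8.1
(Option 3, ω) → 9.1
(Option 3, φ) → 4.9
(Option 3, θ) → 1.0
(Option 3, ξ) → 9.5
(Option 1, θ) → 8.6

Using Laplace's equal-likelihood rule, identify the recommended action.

Option 1

Row averages: Option 1=7.4, Option 2=3.22, Option 3=6.52
Highest average = 7.4 → Option 1.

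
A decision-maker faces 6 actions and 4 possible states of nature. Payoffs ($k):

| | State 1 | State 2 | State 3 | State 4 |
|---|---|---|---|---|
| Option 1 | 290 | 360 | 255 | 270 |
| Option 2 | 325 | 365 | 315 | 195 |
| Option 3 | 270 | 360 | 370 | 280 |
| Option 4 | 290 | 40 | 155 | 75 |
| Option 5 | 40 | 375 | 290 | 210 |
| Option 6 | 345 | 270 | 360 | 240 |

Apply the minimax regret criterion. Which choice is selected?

Column bests: State 1=345, State 2=375, State 3=370, State 4=280.
Option 1 regrets: 55, 15, 115, 10 → max 115
Option 2 regrets: 20, 10, 55, 85 → max 85
Option 3 regrets: 75, 15, 0, 0 → max 75
Option 4 regrets: 55, 335, 215, 205 → max 335
Option 5 regrets: 305, 0, 80, 70 → max 305
Option 6 regrets: 0, 105, 10, 40 → max 105
Smallest max regret = 75 → Option 3.

Option 3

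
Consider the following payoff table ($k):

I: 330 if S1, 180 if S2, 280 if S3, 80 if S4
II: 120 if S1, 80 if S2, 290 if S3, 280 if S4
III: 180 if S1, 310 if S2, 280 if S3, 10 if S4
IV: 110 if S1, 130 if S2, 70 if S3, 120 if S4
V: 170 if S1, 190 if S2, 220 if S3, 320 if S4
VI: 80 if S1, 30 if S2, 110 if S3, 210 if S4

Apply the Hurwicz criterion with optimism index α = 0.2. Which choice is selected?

I: 0.2·330 + 0.8·80 = 130
II: 0.2·290 + 0.8·80 = 122
III: 0.2·310 + 0.8·10 = 70
IV: 0.2·130 + 0.8·70 = 82
V: 0.2·320 + 0.8·170 = 200
VI: 0.2·210 + 0.8·30 = 66
Highest Hurwicz score = 200 → V.

V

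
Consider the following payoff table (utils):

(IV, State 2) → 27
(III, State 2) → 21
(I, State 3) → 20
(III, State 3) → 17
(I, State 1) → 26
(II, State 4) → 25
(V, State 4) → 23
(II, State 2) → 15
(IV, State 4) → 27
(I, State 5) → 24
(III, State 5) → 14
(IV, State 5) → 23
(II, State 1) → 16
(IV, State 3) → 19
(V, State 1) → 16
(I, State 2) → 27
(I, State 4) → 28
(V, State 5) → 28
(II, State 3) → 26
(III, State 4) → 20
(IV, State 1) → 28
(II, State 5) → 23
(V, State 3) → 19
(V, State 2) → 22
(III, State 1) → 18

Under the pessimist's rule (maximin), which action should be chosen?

I

Row minima: I=20, II=15, III=14, IV=19, V=16
Best worst-case = 20 → I.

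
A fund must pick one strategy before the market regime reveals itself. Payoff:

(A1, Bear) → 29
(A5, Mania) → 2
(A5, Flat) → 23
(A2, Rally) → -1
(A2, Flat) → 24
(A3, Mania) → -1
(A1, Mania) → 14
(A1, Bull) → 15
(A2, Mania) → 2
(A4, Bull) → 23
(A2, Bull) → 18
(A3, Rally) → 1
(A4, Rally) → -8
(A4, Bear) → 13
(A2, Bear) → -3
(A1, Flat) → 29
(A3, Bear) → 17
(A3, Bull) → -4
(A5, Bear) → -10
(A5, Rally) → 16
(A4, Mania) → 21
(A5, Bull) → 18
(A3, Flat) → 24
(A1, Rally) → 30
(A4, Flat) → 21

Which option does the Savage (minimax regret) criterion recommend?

Column bests: Bear=29, Flat=29, Bull=23, Rally=30, Mania=21.
A1 regrets: 0, 0, 8, 0, 7 → max 8
A2 regrets: 32, 5, 5, 31, 19 → max 32
A3 regrets: 12, 5, 27, 29, 22 → max 29
A4 regrets: 16, 8, 0, 38, 0 → max 38
A5 regrets: 39, 6, 5, 14, 19 → max 39
Smallest max regret = 8 → A1.

A1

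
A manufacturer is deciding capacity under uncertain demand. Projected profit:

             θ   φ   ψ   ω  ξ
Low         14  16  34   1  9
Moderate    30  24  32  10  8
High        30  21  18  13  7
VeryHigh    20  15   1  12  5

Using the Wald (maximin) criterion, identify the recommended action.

Row minima: Low=1, Moderate=8, High=7, VeryHigh=1
Best worst-case = 8 → Moderate.

Moderate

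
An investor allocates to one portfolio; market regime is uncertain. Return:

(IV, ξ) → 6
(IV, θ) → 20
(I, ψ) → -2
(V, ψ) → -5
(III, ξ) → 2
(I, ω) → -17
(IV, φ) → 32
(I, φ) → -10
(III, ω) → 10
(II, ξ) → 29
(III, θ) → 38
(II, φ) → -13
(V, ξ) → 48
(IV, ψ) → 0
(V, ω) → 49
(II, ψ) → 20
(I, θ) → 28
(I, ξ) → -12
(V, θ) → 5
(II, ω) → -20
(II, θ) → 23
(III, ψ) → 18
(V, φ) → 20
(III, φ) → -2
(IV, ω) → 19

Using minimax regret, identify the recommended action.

Column bests: θ=38, φ=32, ψ=20, ω=49, ξ=48.
I regrets: 10, 42, 22, 66, 60 → max 66
II regrets: 15, 45, 0, 69, 19 → max 69
III regrets: 0, 34, 2, 39, 46 → max 46
IV regrets: 18, 0, 20, 30, 42 → max 42
V regrets: 33, 12, 25, 0, 0 → max 33
Smallest max regret = 33 → V.

V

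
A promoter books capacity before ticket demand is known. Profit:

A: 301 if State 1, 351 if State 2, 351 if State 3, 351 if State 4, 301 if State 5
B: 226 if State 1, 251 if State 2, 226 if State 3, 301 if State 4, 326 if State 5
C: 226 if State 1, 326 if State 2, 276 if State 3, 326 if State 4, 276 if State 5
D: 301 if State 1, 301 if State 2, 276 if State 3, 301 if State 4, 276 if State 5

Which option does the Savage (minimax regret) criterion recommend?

Column bests: State 1=301, State 2=351, State 3=351, State 4=351, State 5=326.
A regrets: 0, 0, 0, 0, 25 → max 25
B regrets: 75, 100, 125, 50, 0 → max 125
C regrets: 75, 25, 75, 25, 50 → max 75
D regrets: 0, 50, 75, 50, 50 → max 75
Smallest max regret = 25 → A.

A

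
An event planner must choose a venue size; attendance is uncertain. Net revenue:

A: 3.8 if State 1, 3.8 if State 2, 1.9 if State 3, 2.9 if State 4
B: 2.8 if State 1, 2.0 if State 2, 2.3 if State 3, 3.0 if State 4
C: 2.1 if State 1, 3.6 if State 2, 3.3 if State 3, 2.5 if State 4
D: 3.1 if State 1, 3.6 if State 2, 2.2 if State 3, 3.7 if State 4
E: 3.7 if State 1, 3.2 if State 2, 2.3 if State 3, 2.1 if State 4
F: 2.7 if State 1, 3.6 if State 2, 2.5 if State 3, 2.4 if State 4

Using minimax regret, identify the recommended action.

Column bests: State 1=3.8, State 2=3.8, State 3=3.3, State 4=3.7.
A regrets: 0.0, 0.0, 1.4, 0.8 → max 1.4
B regrets: 1.0, 1.8, 1.0, 0.7 → max 1.8
C regrets: 1.7, 0.2, 0.0, 1.2 → max 1.7
D regrets: 0.7, 0.2, 1.1, 0.0 → max 1.1
E regrets: 0.1, 0.6, 1.0, 1.6 → max 1.6
F regrets: 1.1, 0.2, 0.8, 1.3 → max 1.3
Smallest max regret = 1.1 → D.

D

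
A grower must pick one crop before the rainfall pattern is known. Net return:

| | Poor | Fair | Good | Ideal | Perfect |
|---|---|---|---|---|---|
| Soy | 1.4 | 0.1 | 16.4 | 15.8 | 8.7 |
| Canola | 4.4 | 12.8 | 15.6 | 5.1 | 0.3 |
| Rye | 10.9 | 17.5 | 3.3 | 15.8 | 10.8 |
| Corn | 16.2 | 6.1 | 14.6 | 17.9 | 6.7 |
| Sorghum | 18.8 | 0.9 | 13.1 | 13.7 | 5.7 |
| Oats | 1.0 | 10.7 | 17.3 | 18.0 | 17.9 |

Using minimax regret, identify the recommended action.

Column bests: Poor=18.8, Fair=17.5, Good=17.3, Ideal=18.0, Perfect=17.9.
Soy regrets: 17.4, 17.4, 0.9, 2.2, 9.2 → max 17.4
Canola regrets: 14.4, 4.7, 1.7, 12.9, 17.6 → max 17.6
Rye regrets: 7.9, 0.0, 14.0, 2.2, 7.1 → max 14.0
Corn regrets: 2.6, 11.4, 2.7, 0.1, 11.2 → max 11.4
Sorghum regrets: 0.0, 16.6, 4.2, 4.3, 12.2 → max 16.6
Oats regrets: 17.8, 6.8, 0.0, 0.0, 0.0 → max 17.8
Smallest max regret = 11.4 → Corn.

Corn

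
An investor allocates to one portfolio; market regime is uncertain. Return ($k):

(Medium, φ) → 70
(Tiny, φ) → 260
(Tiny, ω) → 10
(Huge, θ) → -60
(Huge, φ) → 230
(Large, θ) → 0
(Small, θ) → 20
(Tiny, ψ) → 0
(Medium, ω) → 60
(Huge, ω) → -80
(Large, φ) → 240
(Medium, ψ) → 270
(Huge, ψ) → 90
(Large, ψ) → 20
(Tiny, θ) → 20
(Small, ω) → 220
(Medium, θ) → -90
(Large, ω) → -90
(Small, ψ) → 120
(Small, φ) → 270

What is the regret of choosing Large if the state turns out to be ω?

Best payoff under ω is 220.
Regret = 220 − (-90) = 310.

310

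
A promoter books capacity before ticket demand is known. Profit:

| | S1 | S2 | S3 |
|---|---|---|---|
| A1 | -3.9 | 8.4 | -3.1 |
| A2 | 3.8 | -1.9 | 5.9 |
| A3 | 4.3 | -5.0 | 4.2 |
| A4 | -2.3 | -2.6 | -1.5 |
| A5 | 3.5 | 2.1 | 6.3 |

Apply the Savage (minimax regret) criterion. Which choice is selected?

A5

Column bests: S1=4.3, S2=8.4, S3=6.3.
A1 regrets: 8.2, 0.0, 9.4 → max 9.4
A2 regrets: 0.5, 10.3, 0.4 → max 10.3
A3 regrets: 0.0, 13.4, 2.1 → max 13.4
A4 regrets: 6.6, 11.0, 7.8 → max 11.0
A5 regrets: 0.8, 6.3, 0.0 → max 6.3
Smallest max regret = 6.3 → A5.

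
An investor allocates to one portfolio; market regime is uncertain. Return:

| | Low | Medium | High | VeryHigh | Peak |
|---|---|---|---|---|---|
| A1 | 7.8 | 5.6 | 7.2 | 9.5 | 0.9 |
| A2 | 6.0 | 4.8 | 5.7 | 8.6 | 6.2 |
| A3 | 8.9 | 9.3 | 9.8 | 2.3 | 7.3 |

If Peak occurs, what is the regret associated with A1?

Best payoff under Peak is 7.3.
Regret = 7.3 − 0.9 = 6.4.

6.4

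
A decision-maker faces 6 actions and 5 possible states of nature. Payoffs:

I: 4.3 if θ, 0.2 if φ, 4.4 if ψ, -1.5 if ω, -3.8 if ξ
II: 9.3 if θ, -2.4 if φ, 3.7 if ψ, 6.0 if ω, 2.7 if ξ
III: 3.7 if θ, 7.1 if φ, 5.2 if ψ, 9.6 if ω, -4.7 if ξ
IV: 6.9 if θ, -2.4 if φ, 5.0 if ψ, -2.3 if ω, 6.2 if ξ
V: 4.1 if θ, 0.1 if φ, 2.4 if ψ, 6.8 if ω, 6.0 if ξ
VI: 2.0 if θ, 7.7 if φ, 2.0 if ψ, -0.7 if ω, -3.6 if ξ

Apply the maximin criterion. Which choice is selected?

Row minima: I=-3.8, II=-2.4, III=-4.7, IV=-2.4, V=0.1, VI=-3.6
Best worst-case = 0.1 → V.

V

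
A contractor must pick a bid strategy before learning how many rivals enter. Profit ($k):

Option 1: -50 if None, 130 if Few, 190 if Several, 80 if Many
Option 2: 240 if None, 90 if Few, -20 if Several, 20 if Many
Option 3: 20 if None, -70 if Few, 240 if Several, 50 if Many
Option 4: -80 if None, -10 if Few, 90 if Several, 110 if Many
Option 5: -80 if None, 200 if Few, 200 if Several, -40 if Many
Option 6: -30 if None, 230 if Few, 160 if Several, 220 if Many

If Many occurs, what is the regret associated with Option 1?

140

Best payoff under Many is 220.
Regret = 220 − 80 = 140.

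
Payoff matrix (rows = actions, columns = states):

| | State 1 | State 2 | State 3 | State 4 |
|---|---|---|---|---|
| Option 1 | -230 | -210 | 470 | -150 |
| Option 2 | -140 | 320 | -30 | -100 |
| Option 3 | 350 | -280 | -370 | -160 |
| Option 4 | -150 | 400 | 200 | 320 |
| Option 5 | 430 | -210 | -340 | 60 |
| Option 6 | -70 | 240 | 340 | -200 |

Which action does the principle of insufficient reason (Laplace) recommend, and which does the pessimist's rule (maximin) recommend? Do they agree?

Row averages: Option 1=-30, Option 2=12.5, Option 3=-115, Option 4=192.5, Option 5=-15, Option 6=77.5
Highest average = 192.5 → Option 4.
Row minima: Option 1=-230, Option 2=-140, Option 3=-370, Option 4=-150, Option 5=-340, Option 6=-200
Best worst-case = -140 → Option 2.

laplace → Option 4; maximin → Option 2 (disagree)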